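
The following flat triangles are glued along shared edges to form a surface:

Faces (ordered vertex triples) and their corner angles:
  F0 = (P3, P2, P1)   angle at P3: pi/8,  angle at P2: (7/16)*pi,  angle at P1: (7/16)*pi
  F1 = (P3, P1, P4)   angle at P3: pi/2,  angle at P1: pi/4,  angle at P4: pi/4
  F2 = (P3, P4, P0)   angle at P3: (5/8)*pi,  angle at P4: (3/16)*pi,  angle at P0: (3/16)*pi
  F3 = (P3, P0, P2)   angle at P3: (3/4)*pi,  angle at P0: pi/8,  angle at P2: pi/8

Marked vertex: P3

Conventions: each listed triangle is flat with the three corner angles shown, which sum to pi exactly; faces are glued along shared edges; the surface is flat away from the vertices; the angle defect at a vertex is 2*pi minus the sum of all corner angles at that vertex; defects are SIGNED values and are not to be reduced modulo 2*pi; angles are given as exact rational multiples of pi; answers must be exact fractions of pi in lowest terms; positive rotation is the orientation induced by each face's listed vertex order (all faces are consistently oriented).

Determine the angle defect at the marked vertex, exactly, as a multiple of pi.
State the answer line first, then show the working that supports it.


Answer: defect(P3) = 0

Sum of corner angles at P3: 2*pi
defect = 2*pi - 2*pi


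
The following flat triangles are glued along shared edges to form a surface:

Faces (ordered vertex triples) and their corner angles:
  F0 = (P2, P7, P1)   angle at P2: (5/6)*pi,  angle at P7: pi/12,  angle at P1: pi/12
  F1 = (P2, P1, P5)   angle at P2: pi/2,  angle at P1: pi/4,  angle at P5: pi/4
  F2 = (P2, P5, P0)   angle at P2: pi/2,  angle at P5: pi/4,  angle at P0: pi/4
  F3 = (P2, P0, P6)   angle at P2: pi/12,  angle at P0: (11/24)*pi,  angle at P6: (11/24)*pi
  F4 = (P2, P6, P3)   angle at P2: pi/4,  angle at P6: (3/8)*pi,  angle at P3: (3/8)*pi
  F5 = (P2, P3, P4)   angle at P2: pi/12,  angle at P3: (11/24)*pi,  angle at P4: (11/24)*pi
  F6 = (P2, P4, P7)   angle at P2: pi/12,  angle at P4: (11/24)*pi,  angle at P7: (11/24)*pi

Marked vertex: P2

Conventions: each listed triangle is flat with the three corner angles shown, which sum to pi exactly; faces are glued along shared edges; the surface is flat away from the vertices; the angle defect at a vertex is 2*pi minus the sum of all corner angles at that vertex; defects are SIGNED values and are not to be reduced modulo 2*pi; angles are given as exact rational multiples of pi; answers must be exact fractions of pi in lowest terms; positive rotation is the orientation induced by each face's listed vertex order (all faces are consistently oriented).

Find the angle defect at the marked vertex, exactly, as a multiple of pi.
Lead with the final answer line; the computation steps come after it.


Answer: defect(P2) = -pi/3

Sum of corner angles at P2: (7/3)*pi
defect = 2*pi - (7/3)*pi


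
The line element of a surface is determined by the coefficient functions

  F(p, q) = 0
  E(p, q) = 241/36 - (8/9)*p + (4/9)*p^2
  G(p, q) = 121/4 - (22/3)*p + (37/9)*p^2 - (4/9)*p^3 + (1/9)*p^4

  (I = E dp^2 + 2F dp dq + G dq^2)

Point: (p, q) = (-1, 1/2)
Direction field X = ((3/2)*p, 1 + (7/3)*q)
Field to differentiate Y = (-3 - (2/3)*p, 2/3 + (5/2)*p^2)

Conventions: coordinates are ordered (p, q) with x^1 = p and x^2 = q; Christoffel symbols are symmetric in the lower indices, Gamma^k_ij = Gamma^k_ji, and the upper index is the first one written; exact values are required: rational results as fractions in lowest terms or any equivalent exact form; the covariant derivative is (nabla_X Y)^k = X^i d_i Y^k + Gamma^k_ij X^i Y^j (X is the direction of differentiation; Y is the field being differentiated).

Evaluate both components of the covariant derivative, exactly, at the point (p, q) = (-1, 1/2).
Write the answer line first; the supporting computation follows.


Answer: (nabla_X Y)^p = 409/51, (nabla_X Y)^q = 6677/702

E = 289/36, F = 0, G = 169/4 at the point
E_p = -16/9, E_q = 0, F_p = 0, F_q = 0, G_p = -52/3, G_q = 0
EG - F^2 = 48841/144;  g^inv = (144/48841) * [[169/4, 0], [0, 289/36]]
first-kind symbols [ij,l] = (1/2)(d_i g_jl + d_j g_il - d_l g_ij): [pp,p] = E_p/2 = -8/9, [pp,q] = F_p - E_q/2 = 0, [pq,p] = E_q/2 = 0, [pq,q] = G_p/2 = -26/3, [qq,p] = F_q - G_p/2 = 26/3, [qq,q] = G_q/2 = 0
Gamma^p_ij = (G*[ij,p] - F*[ij,q])/(EG - F^2), Gamma^q_ij = (E*[ij,q] - F*[ij,p])/(EG - F^2)
Gamma_ppp = -32/289, Gamma_ppq = 0, Gamma_pqq = 312/289, Gamma_qpp = 0, Gamma_qpq = -8/39, Gamma_qqq = 0
X = (-3/2, 13/6), Y = (-7/3, 19/6) at the point


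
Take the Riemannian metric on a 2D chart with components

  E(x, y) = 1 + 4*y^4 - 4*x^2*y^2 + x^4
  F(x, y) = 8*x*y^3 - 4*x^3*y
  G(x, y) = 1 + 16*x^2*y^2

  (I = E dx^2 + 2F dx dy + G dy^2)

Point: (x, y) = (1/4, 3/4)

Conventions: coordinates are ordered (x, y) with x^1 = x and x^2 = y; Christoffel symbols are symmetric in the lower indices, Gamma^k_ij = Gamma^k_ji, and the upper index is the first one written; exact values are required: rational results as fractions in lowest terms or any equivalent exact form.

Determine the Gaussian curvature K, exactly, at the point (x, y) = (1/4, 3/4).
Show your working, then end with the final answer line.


E = 545/256, F = 51/64, G = 25/16, EG - F^2 = 689/256 at the point
E_x = -17/16, E_y = 51/8, F_x = 45/16, F_y = 53/16, G_x = 9/2, G_y = 3/2
E_yy = 53/2, F_xy = 51/4, G_xx = 18
Compute both Brioschi determinants and normalise by (EG - F^2)^2.
M1 = [[-E_yy/2 + F_xy - G_xx/2, E_x/2, F_x - E_y/2], [F_y - G_x/2, E, F], [G_y/2, F, G]] = [[-19/2, -17/32, -3/8], [17/16, 545/256, 51/64], [3/4, 51/64, 25/16]]; det M1 = -6329/256
M2 = [[0, E_y/2, G_x/2], [E_y/2, E, F], [G_x/2, F, G]] = [[0, 51/16, 9/4], [51/16, 545/256, 51/64], [9/4, 51/64, 25/16]]; det M2 = -3897/256
det M1 - det M2 = -19/2; K = -19/2 / (689/256)^2 = -622592/474721

Answer: K = -622592/474721


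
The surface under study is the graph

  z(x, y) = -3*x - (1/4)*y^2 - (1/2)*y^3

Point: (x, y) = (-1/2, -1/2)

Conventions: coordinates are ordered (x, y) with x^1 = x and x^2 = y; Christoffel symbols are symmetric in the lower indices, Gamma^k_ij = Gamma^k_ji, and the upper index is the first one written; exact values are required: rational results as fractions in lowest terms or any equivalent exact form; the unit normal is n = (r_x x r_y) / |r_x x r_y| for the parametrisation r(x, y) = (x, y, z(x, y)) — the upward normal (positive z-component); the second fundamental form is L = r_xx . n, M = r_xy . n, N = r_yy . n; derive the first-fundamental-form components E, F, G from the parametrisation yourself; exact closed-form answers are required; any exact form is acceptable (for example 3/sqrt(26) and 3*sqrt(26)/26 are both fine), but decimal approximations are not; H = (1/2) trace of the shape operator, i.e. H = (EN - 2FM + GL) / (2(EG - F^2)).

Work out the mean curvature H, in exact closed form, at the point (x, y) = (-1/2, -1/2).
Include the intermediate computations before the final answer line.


z_x = -3, z_y = -1/8, z_xx = 0, z_xy = 0, z_yy = 1
E = 10, F = 3/8, G = 65/64; answer radicand W^2 = 641/64
unnormalised second-form numerators: l = 0, m = 0, n = 1; L = l/sqrt(641/64), and similarly M = m/sqrt(W^2), N = n/sqrt(W^2)
H = (E*n - 2*F*m + G*l) / (2*(EG - F^2)*sqrt(W^2)); E*n - 2*F*m + G*l = 10, EG - F^2 = 641/64, so H = (320/641)/sqrt(641/64)

Answer: H = 2560*sqrt(641)/410881


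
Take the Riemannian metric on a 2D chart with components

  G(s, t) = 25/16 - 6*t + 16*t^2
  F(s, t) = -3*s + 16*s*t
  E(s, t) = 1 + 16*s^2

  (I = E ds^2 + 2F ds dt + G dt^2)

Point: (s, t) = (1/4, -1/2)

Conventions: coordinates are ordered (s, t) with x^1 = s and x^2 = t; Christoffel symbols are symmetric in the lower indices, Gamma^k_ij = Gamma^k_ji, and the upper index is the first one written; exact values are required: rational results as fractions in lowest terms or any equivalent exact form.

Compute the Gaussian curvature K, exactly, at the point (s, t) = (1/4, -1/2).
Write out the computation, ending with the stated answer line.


E = 2, F = -11/4, G = 137/16, EG - F^2 = 153/16 at the point
E_s = 8, E_t = 0, F_s = -11, F_t = 4, G_s = 0, G_t = -22
E_tt = 0, F_st = 16, G_ss = 0
Compute both Brioschi determinants and normalise by (EG - F^2)^2.
M1 = [[-E_tt/2 + F_st - G_ss/2, E_s/2, F_s - E_t/2], [F_t - G_s/2, E, F], [G_t/2, F, G]] = [[16, 4, -11], [4, 2, -11/4], [-11, -11/4, 137/16]]; det M1 = 16
M2 = [[0, E_t/2, G_s/2], [E_t/2, E, F], [G_s/2, F, G]] = [[0, 0, 0], [0, 2, -11/4], [0, -11/4, 137/16]]; det M2 = 0
det M1 - det M2 = 16; K = 16 / (153/16)^2 = 4096/23409

Answer: K = 4096/23409


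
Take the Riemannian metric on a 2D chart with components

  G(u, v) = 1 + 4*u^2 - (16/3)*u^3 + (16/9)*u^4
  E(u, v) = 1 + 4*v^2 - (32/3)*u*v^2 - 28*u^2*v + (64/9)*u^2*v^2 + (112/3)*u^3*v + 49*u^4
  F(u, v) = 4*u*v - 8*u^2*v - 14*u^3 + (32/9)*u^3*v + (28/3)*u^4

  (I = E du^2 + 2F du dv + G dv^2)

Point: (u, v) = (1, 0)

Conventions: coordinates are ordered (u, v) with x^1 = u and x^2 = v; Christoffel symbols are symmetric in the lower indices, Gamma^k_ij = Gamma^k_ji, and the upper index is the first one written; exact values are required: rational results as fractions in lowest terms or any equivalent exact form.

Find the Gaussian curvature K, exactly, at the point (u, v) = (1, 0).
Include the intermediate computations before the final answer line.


E = 50, F = -14/3, G = 13/9, EG - F^2 = 454/9 at the point
E_u = 196, E_v = 28/3, F_u = -14/3, F_v = -4/9, G_u = -8/9, G_v = 0
E_vv = 8/9, F_uv = -4/3, G_uu = -8/3
By Brioschi, K is (det M1 - det M2) divided by (EG - F^2) squared.
M1 = [[-E_vv/2 + F_uv - G_uu/2, E_u/2, F_u - E_v/2], [F_v - G_u/2, E, F], [G_v/2, F, G]] = [[-4/9, 98, -28/3], [0, 50, -14/3], [0, -14/3, 13/9]]; det M1 = -1816/81
M2 = [[0, E_v/2, G_u/2], [E_v/2, E, F], [G_u/2, F, G]] = [[0, 14/3, -4/9], [14/3, 50, -14/3], [-4/9, -14/3, 13/9]]; det M2 = -1780/81
det M1 - det M2 = -4/9; K = -4/9 / (454/9)^2 = -9/51529

Answer: K = -9/51529


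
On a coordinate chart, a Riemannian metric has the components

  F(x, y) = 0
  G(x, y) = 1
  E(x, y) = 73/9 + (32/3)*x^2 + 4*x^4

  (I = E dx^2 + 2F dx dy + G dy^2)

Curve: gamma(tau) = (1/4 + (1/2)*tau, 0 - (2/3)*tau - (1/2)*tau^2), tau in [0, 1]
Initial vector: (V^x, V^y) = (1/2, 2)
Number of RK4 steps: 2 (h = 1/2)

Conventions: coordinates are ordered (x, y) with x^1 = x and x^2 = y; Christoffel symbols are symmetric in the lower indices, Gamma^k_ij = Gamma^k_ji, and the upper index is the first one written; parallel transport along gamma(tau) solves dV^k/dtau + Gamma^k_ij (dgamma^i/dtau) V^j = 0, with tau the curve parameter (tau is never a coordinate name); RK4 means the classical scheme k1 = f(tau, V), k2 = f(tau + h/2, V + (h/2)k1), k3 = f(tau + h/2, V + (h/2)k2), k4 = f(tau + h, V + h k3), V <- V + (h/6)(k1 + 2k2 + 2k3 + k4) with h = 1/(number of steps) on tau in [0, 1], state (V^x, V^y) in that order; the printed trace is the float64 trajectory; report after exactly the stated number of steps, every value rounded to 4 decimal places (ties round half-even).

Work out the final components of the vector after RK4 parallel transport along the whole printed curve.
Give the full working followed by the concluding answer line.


gamma'(tau) = (1/2, -2/3 - tau); f(tau, V)^k = -Gamma^k_ij(gamma(tau)) gamma'^i(tau) V^j; h = 1/2; intermediate values shown to 6 dp
curve data and Christoffel symbols at the stage parameters:
  tau = 0.000000: gamma = (0.250000, 0.000000), gamma' = (0.500000, -0.666667); Gamma_xxx = 0.317473, Gamma_xxy = 0.000000, Gamma_xyy = 0.000000, Gamma_yxx = 0.000000, Gamma_yxy = 0.000000, Gamma_yyy = 0.000000
  tau = 0.250000: gamma = (0.375000, -0.197917), gamma' = (0.500000, -0.916667); Gamma_xxx = 0.456324, Gamma_xxy = 0.000000, Gamma_xyy = 0.000000, Gamma_yxx = 0.000000, Gamma_yxy = 0.000000, Gamma_yyy = 0.000000
  tau = 0.500000: gamma = (0.500000, -0.458333), gamma' = (0.500000, -1.166667); Gamma_xxx = 0.574307, Gamma_xxy = 0.000000, Gamma_xyy = 0.000000, Gamma_yxx = 0.000000, Gamma_yxy = 0.000000, Gamma_yyy = 0.000000
  tau = 0.750000: gamma = (0.625000, -0.781250), gamma' = (0.500000, -1.416667); Gamma_xxx = 0.668816, Gamma_xxy = 0.000000, Gamma_xyy = 0.000000, Gamma_yxx = 0.000000, Gamma_yxy = 0.000000, Gamma_yyy = 0.000000
  tau = 1.000000: gamma = (0.750000, -1.166667), gamma' = (0.500000, -1.666667); Gamma_xxx = 0.739754, Gamma_xxy = 0.000000, Gamma_xyy = 0.000000, Gamma_yxx = 0.000000, Gamma_yxy = 0.000000, Gamma_yyy = 0.000000
step 0: V^x = 0.5000, V^y = 2.0000
step 1: k1 = (-0.079368, 0.000000), k2 = (-0.109554, 0.000000), k3 = (-0.107832, 0.000000), k4 = (-0.128095, 0.000000); V <- V + (h/6)(k1 + 2k2 + 2k3 + k4): V^x = 0.4465, V^y = 2.0000
step 2: k1 = (-0.128208, 0.000000), k2 = (-0.138588, 0.000000), k3 = (-0.137720, 0.000000), k4 = (-0.139673, 0.000000); V <- V + (h/6)(k1 + 2k2 + 2k3 + k4): V^x = 0.3781, V^y = 2.0000

Answer: V^x = 0.3781, V^y = 2.0000


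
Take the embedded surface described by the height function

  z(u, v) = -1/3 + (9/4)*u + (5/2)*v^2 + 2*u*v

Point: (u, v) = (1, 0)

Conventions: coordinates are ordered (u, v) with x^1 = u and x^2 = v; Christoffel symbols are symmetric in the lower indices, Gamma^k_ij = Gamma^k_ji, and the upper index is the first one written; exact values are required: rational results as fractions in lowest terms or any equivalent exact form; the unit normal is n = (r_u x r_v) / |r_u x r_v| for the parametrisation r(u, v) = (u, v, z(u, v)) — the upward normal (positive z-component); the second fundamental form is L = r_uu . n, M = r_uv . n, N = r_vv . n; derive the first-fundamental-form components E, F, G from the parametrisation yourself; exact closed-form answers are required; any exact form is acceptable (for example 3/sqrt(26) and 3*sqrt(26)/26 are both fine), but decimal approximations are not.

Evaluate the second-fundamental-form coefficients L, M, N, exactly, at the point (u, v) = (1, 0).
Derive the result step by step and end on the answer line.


z_u = 9/4, z_v = 2, z_uu = 0, z_uv = 2, z_vv = 5
E = 97/16, F = 9/2, G = 5; answer radicand W^2 = 161/16
unnormalised second-form numerators: l = 0, m = 2, n = 5; L = l/sqrt(161/16), and similarly M = m/sqrt(W^2), N = n/sqrt(W^2)

Answer: L = 0, M = 8*sqrt(161)/161, N = 20*sqrt(161)/161


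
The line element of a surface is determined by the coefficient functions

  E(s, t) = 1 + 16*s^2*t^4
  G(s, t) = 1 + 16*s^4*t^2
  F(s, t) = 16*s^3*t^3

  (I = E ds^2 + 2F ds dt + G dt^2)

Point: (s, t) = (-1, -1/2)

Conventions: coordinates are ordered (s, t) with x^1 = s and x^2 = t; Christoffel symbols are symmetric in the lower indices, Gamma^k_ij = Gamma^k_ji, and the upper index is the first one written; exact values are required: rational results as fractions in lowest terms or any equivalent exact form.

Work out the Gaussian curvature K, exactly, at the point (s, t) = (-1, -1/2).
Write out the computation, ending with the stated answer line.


E = 2, F = 2, G = 5, EG - F^2 = 6 at the point
E_s = -2, E_t = -8, F_s = -6, F_t = -12, G_s = -16, G_t = -16
E_tt = 48, F_st = 36, G_ss = 48
Apply the Brioschi formula K = (det M1 - det M2)/(EG - F^2)^2 over the derivative matrices of E, F, G.
M1 = [[-E_tt/2 + F_st - G_ss/2, E_s/2, F_s - E_t/2], [F_t - G_s/2, E, F], [G_t/2, F, G]] = [[-12, -1, -2], [-4, 2, 2], [-8, 2, 5]]; det M1 = -92
M2 = [[0, E_t/2, G_s/2], [E_t/2, E, F], [G_s/2, F, G]] = [[0, -4, -8], [-4, 2, 2], [-8, 2, 5]]; det M2 = -80
det M1 - det M2 = -12; K = -12 / (6)^2 = -1/3

Answer: K = -1/3


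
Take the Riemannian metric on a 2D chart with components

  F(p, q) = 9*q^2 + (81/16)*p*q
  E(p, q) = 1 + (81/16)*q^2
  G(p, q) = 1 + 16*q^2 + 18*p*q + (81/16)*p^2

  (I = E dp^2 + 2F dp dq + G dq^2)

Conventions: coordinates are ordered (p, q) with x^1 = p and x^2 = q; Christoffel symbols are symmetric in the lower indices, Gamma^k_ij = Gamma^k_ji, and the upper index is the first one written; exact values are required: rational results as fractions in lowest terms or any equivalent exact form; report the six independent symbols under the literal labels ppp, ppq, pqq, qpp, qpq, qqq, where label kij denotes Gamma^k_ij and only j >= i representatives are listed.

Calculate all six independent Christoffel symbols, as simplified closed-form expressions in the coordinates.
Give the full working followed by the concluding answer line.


E = 1 + (81/16)*q^2; F = 9*q^2 + (81/16)*p*q; G = 1 + 16*q^2 + 18*p*q + (81/16)*p^2
Gamma^k_ij = (1/2) g^{kl} (d_i g_jl + d_j g_il - d_l g_ij), with g^inv = (1/(EG-F^2)) [[G, -F], [-F, E]]
first partials: E_p = 0, E_q = (81/8)*q, F_p = (81/16)*q, F_q = 18*q + (81/16)*p, G_p = 18*q + (81/8)*p, G_q = 32*q + 18*p
D = EG - F^2 = 1 + (337/16)*q^2 + 18*p*q + (81/16)*p^2
expanded: Gamma^p_pp = (G E_p - 2F F_p + F E_q)/(2D), Gamma^p_pq = (G E_q - F G_p)/(2D), Gamma^p_qq = (2G F_q - G G_p - F G_q)/(2D), Gamma^q_pp = (2E F_p - E E_q - F E_p)/(2D), Gamma^q_pq = (E G_p - F E_q)/(2D), Gamma^q_qq = (E G_q - 2F F_q + F G_p)/(2D); substitute and cancel common factors

Answer: Gamma_ppp = 0, Gamma_ppq = 81*q/(81*p^2 + 288*p*q + 337*q^2 + 16), Gamma_pqq = 144*q/(81*p^2 + 288*p*q + 337*q^2 + 16), Gamma_qpp = 0, Gamma_qpq = (81*p + 144*q)/(81*p^2 + 288*p*q + 337*q^2 + 16), Gamma_qqq = (144*p + 256*q)/(81*p^2 + 288*p*q + 337*q^2 + 16)


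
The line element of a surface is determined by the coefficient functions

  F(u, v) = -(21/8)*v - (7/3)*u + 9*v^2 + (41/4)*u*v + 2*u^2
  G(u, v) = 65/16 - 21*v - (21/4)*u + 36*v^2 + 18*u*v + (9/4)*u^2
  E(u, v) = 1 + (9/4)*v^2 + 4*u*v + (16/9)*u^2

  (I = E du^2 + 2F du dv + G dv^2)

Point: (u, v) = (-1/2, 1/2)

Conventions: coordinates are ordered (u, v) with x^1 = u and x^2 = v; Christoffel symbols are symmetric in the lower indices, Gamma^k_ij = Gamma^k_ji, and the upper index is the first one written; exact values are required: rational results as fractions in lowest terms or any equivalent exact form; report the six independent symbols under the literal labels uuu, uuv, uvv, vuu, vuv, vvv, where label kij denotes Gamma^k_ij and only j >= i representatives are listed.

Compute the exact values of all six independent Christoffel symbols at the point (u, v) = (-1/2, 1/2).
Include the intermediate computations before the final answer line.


E = 145/144, F = 1/24, G = 5/4 at the point
E_u = 2/9, E_v = 1/4, F_u = 19/24, F_v = 5/4, G_u = 3/2, G_v = 6
EG - F^2 = 181/144;  g^inv = (144/181) * [[5/4, -1/24], [-1/24, 145/144]]
first-kind symbols [ij,l] = (1/2)(d_i g_jl + d_j g_il - d_l g_ij): [uu,u] = E_u/2 = 1/9, [uu,v] = F_u - E_v/2 = 2/3, [uv,u] = E_v/2 = 1/8, [uv,v] = G_u/2 = 3/4, [vv,u] = F_v - G_u/2 = 1/2, [vv,v] = G_v/2 = 3
Gamma^u_ij = (G*[ij,u] - F*[ij,v])/(EG - F^2), Gamma^v_ij = (E*[ij,v] - F*[ij,u])/(EG - F^2)

Answer: Gamma_uuu = 16/181, Gamma_uuv = 18/181, Gamma_uvv = 72/181, Gamma_vuu = 96/181, Gamma_vuv = 108/181, Gamma_vvv = 432/181


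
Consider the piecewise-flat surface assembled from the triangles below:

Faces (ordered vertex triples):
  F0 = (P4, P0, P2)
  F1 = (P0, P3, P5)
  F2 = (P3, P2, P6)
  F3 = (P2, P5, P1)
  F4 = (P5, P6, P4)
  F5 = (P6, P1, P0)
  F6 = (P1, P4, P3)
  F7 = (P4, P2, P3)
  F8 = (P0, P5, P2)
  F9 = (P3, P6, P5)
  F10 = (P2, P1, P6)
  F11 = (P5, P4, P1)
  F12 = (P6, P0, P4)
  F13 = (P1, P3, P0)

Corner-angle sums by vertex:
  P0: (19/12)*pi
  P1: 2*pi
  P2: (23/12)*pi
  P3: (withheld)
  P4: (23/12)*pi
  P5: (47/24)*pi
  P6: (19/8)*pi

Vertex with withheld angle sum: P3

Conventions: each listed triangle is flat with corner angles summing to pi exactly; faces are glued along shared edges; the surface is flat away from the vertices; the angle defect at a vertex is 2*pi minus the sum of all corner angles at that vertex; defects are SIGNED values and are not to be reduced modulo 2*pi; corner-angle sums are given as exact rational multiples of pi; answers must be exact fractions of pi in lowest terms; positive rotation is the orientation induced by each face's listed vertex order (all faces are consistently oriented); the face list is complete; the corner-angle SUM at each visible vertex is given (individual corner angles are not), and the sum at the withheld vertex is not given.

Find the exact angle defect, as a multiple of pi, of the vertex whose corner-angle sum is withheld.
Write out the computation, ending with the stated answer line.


V = 7, E = 21, F = 14; chi = V - E + F = 0
Gauss-Bonnet: total defect = 2*pi*chi = 0; visible defects sum to pi/4

Answer: defect(P3) = -pi/4


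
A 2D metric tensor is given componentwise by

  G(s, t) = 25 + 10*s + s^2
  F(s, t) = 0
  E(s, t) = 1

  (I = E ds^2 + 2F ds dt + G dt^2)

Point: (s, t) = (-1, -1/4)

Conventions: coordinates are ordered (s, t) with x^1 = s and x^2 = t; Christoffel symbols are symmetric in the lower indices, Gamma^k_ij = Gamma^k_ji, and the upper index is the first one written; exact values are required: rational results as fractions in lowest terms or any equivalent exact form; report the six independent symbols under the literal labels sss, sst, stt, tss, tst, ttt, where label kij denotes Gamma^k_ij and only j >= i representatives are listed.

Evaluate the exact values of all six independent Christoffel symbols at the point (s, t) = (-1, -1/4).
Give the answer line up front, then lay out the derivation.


Answer: Gamma_sss = 0, Gamma_sst = 0, Gamma_stt = -4, Gamma_tss = 0, Gamma_tst = 1/4, Gamma_ttt = 0

E = 1, F = 0, G = 16 at the point
E_s = 0, E_t = 0, F_s = 0, F_t = 0, G_s = 8, G_t = 0
EG - F^2 = 16;  g^inv = (1/16) * [[16, 0], [0, 1]]
first-kind symbols [ij,l] = (1/2)(d_i g_jl + d_j g_il - d_l g_ij): [ss,s] = E_s/2 = 0, [ss,t] = F_s - E_t/2 = 0, [st,s] = E_t/2 = 0, [st,t] = G_s/2 = 4, [tt,s] = F_t - G_s/2 = -4, [tt,t] = G_t/2 = 0
Gamma^s_ij = (G*[ij,s] - F*[ij,t])/(EG - F^2), Gamma^t_ij = (E*[ij,t] - F*[ij,s])/(EG - F^2)


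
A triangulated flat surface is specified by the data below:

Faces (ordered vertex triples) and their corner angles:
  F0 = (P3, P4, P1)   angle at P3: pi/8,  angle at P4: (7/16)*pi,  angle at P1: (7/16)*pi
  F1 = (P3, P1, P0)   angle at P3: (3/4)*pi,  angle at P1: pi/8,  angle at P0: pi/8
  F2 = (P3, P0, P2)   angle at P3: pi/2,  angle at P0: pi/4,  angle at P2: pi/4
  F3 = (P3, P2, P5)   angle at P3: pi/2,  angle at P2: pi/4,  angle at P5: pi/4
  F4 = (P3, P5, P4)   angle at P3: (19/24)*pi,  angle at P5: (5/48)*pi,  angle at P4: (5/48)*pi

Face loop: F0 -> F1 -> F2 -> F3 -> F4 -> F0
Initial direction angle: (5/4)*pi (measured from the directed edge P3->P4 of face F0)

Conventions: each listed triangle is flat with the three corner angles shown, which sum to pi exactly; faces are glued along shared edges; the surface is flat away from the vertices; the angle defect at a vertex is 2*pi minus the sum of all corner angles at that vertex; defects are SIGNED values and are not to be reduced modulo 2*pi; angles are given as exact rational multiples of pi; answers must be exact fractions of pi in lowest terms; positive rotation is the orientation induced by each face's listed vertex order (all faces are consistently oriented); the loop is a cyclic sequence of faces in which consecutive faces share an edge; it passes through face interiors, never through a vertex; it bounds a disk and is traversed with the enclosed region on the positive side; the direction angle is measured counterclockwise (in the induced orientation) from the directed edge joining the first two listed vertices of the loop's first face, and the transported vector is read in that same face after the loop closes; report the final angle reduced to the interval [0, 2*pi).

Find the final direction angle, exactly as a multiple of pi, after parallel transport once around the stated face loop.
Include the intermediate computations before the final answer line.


enclosed vertex P3: corner angles sum to (8/3)*pi, defect = 2*pi - (8/3)*pi = (-2/3)*pi
summing the enclosed defects onto the initial angle, mod 2*pi in the induced orientation:
final angle = (5/4)*pi - (2/3)*pi = (7/12)*pi (mod 2*pi)

Answer: final direction angle = (7/12)*pi


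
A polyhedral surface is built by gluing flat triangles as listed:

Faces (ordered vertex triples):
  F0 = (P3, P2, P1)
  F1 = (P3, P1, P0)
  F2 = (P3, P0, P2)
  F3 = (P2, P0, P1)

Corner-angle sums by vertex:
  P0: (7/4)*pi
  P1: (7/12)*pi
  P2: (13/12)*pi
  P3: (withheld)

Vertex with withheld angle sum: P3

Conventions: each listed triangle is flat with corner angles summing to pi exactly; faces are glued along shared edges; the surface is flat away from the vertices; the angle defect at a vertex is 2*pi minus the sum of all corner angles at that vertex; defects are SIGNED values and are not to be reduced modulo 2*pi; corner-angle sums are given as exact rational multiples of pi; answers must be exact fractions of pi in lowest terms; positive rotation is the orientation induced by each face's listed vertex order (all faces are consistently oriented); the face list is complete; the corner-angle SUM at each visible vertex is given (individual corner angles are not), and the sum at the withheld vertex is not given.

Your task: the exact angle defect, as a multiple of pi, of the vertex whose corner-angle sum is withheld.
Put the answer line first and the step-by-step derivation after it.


Answer: defect(P3) = (17/12)*pi

V = 4, E = 6, F = 4; chi = V - E + F = 2
Gauss-Bonnet: total defect = 2*pi*chi = 4*pi; visible defects sum to (31/12)*pi


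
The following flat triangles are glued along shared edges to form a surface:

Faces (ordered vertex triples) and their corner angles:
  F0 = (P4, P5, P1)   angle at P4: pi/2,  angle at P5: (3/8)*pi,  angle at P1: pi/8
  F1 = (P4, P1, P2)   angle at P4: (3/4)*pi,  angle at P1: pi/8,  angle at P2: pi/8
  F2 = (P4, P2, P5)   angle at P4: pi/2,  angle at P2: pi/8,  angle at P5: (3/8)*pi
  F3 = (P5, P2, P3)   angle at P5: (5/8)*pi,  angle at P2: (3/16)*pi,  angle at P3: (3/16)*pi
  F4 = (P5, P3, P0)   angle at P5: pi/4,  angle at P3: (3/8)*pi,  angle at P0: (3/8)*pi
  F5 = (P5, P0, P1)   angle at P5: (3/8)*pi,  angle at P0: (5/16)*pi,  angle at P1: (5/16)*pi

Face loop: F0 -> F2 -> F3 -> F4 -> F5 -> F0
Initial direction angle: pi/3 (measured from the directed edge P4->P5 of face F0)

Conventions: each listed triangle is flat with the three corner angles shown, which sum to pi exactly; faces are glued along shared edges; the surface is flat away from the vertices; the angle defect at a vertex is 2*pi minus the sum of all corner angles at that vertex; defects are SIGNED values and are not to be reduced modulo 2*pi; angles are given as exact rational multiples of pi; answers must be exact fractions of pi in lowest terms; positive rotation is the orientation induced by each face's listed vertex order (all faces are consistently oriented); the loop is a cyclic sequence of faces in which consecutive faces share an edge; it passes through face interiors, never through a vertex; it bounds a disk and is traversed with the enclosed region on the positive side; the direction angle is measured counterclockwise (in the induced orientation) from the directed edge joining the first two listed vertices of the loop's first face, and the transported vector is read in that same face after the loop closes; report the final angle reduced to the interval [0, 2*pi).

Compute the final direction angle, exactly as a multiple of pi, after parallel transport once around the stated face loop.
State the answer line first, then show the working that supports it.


Answer: final direction angle = pi/3

enclosed vertex P5: corner angles sum to 2*pi, defect = 2*pi - 2*pi = 0
the rotation equals the total enclosed defect, so the final angle is initial + defects (mod 2*pi)
final angle = pi/3 + 0 = pi/3 (mod 2*pi)


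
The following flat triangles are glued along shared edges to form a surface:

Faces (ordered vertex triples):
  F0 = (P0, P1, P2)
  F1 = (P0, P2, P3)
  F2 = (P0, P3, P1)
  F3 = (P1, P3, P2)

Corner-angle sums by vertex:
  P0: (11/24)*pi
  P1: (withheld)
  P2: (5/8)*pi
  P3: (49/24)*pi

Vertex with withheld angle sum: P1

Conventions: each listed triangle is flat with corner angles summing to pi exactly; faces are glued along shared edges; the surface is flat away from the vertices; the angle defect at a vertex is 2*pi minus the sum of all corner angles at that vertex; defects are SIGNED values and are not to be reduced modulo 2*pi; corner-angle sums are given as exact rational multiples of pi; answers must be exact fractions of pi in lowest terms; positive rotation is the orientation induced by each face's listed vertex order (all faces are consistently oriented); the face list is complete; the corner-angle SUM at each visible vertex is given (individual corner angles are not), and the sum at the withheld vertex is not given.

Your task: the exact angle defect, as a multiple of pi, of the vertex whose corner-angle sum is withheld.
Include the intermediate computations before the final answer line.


V = 4, E = 6, F = 4; chi = V - E + F = 2
Gauss-Bonnet: total defect = 2*pi*chi = 4*pi; visible defects sum to (23/8)*pi

Answer: defect(P1) = (9/8)*pi


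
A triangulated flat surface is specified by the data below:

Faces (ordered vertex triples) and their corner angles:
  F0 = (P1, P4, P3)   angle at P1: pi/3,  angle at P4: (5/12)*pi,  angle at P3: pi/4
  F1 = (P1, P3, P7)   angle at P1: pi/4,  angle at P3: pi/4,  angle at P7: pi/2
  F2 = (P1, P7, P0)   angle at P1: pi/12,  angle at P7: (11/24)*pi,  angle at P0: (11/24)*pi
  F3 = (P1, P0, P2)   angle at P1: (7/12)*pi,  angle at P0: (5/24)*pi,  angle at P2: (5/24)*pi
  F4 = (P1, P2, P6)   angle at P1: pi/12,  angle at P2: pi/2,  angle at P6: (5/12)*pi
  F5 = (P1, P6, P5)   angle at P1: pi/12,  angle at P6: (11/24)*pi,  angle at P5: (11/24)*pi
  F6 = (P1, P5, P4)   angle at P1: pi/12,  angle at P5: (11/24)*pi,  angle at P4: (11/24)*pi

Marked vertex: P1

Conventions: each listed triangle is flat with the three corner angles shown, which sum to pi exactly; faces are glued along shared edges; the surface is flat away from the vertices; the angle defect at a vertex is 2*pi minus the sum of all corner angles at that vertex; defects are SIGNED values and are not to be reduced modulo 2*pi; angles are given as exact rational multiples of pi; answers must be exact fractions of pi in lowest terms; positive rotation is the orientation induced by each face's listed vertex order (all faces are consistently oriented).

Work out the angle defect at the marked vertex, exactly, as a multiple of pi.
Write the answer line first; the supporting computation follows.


Answer: defect(P1) = pi/2

Sum of corner angles at P1: (3/2)*pi
defect = 2*pi - (3/2)*pi


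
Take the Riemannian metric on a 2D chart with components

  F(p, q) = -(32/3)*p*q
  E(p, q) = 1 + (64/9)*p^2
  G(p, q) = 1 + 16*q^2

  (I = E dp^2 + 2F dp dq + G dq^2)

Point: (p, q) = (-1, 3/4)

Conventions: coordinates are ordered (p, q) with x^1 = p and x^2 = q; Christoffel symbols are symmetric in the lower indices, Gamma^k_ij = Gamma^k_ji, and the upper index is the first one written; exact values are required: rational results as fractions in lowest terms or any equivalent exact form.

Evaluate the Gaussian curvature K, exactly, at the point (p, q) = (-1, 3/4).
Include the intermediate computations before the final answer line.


E = 73/9, F = 8, G = 10, EG - F^2 = 154/9 at the point
E_p = -128/9, E_q = 0, F_p = -8, F_q = 32/3, G_p = 0, G_q = 24
E_qq = 0, F_pq = -32/3, G_pp = 0
The intrinsic route: Brioschi's K = (det M1 - det M2)/(EG - F^2)^2.
M1 = [[-E_qq/2 + F_pq - G_pp/2, E_p/2, F_p - E_q/2], [F_q - G_p/2, E, F], [G_q/2, F, G]] = [[-32/3, -64/9, -8], [32/3, 73/9, 8], [12, 8, 10]]; det M1 = -32/3
M2 = [[0, E_q/2, G_p/2], [E_q/2, E, F], [G_p/2, F, G]] = [[0, 0, 0], [0, 73/9, 8], [0, 8, 10]]; det M2 = 0
det M1 - det M2 = -32/3; K = -32/3 / (154/9)^2 = -216/5929

Answer: K = -216/5929


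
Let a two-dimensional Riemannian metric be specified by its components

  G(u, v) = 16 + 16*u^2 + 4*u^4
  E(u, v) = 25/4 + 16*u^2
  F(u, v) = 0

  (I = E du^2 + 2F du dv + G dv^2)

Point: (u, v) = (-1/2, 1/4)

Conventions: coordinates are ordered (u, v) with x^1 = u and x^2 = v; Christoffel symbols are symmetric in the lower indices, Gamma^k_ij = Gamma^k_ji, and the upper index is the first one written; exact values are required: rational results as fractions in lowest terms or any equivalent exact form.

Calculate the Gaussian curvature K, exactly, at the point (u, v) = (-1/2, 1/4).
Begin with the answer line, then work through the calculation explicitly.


Answer: K = -800/15129

E = 41/4, F = 0, G = 81/4, EG - F^2 = 3321/16 at the point
E_u = -16, E_v = 0, F_u = 0, F_v = 0, G_u = -18, G_v = 0
E_vv = 0, F_uv = 0, G_uu = 44
Evaluate Brioschi's two determinant matrices M1, M2 and divide by (EG - F^2)^2.
M1 = [[-E_vv/2 + F_uv - G_uu/2, E_u/2, F_u - E_v/2], [F_v - G_u/2, E, F], [G_v/2, F, G]] = [[-22, -8, 0], [9, 41/4, 0], [0, 0, 81/4]]; det M1 = -24867/8
M2 = [[0, E_v/2, G_u/2], [E_v/2, E, F], [G_u/2, F, G]] = [[0, 0, -9], [0, 41/4, 0], [-9, 0, 81/4]]; det M2 = -3321/4
det M1 - det M2 = -18225/8; K = -18225/8 / (3321/16)^2 = -800/15129


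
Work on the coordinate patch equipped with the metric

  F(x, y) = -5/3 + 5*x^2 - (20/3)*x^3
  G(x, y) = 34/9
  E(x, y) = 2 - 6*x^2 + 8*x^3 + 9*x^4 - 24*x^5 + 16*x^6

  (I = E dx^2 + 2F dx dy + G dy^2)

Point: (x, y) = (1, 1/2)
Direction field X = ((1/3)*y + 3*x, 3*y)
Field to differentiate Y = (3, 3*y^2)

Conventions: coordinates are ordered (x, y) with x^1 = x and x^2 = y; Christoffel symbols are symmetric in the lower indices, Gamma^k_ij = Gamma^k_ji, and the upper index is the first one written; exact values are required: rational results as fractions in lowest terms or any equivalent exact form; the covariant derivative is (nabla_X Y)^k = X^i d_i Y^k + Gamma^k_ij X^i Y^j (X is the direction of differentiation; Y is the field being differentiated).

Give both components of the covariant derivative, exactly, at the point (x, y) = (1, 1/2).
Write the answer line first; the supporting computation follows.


Answer: (nabla_X Y)^x = 513/35, (nabla_X Y)^y = -54/7

E = 5, F = -10/3, G = 34/9 at the point
E_x = 24, E_y = 0, F_x = -10, F_y = 0, G_x = 0, G_y = 0
EG - F^2 = 70/9;  g^inv = (9/70) * [[34/9, 10/3], [10/3, 5]]
first-kind symbols [ij,l] = (1/2)(d_i g_jl + d_j g_il - d_l g_ij): [xx,x] = E_x/2 = 12, [xx,y] = F_x - E_y/2 = -10, [xy,x] = E_y/2 = 0, [xy,y] = G_x/2 = 0, [yy,x] = F_y - G_x/2 = 0, [yy,y] = G_y/2 = 0
Gamma^x_ij = (G*[ij,x] - F*[ij,y])/(EG - F^2), Gamma^y_ij = (E*[ij,y] - F*[ij,x])/(EG - F^2)
Gamma_xxx = 54/35, Gamma_xxy = 0, Gamma_xyy = 0, Gamma_yxx = -9/7, Gamma_yxy = 0, Gamma_yyy = 0
X = (19/6, 3/2), Y = (3, 3/4) at the point


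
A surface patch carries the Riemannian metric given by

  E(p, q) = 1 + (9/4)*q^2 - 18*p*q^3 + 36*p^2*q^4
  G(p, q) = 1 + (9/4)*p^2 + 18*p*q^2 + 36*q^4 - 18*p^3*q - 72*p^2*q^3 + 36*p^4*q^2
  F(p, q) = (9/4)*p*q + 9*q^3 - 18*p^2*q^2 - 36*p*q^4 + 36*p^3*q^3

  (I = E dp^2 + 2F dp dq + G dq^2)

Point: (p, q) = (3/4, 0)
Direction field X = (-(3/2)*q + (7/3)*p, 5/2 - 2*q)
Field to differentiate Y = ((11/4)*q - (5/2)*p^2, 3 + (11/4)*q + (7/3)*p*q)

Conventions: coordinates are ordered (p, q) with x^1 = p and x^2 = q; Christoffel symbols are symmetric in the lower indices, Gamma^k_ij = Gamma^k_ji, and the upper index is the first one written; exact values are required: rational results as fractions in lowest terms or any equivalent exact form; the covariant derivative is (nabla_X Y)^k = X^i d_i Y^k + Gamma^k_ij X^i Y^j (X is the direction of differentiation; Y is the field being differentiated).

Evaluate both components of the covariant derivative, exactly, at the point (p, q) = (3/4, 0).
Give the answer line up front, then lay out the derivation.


Answer: (nabla_X Y)^p = 5/16, (nabla_X Y)^q = -63/2320

E = 1, F = 0, G = 145/64 at the point
E_p = 0, E_q = 0, F_p = 0, F_q = 27/16, G_p = 27/8, G_q = -243/32
EG - F^2 = 145/64;  g^inv = (64/145) * [[145/64, 0], [0, 1]]
first-kind symbols [ij,l] = (1/2)(d_i g_jl + d_j g_il - d_l g_ij): [pp,p] = E_p/2 = 0, [pp,q] = F_p - E_q/2 = 0, [pq,p] = E_q/2 = 0, [pq,q] = G_p/2 = 27/16, [qq,p] = F_q - G_p/2 = 0, [qq,q] = G_q/2 = -243/64
Gamma^p_ij = (G*[ij,p] - F*[ij,q])/(EG - F^2), Gamma^q_ij = (E*[ij,q] - F*[ij,p])/(EG - F^2)
Gamma_ppp = 0, Gamma_ppq = 0, Gamma_pqq = 0, Gamma_qpp = 0, Gamma_qpq = 108/145, Gamma_qqq = -243/145
X = (7/4, 5/2), Y = (-45/32, 3) at the point


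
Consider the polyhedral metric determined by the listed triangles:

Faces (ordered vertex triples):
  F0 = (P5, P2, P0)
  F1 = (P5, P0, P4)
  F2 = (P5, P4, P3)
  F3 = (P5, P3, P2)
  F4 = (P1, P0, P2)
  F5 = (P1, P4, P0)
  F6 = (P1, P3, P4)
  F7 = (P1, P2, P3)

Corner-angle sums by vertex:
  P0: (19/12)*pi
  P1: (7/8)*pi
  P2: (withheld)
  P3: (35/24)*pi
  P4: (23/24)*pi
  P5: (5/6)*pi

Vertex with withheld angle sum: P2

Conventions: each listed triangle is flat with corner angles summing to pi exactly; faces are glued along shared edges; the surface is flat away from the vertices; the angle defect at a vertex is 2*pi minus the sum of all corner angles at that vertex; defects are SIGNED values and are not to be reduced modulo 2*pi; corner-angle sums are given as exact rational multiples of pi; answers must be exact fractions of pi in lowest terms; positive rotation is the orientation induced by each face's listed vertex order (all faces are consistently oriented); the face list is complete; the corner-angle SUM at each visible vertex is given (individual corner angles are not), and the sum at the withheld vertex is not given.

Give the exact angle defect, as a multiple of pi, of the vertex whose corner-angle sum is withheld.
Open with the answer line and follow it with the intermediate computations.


Answer: defect(P2) = (-7/24)*pi

V = 6, E = 12, F = 8; chi = V - E + F = 2
Gauss-Bonnet: total defect = 2*pi*chi = 4*pi; visible defects sum to (103/24)*pi


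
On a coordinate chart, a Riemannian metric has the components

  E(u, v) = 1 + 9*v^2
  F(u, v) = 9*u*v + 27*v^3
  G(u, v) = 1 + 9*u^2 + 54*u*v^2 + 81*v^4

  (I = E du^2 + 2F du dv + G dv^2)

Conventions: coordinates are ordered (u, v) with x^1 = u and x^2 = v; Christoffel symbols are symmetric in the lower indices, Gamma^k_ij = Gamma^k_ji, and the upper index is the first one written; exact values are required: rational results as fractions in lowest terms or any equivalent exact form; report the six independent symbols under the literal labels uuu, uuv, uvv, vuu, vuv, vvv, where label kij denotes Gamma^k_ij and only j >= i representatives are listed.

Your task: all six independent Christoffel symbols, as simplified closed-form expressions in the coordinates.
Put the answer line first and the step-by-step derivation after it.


Answer: Gamma_uuu = 0, Gamma_uuv = 9*v/(9*u^2 + 54*u*v^2 + 81*v^4 + 9*v^2 + 1), Gamma_uvv = 54*v^2/(9*u^2 + 54*u*v^2 + 81*v^4 + 9*v^2 + 1), Gamma_vuu = 0, Gamma_vuv = (9*u + 27*v^2)/(9*u^2 + 54*u*v^2 + 81*v^4 + 9*v^2 + 1), Gamma_vvv = (54*u*v + 162*v^3)/(9*u^2 + 54*u*v^2 + 81*v^4 + 9*v^2 + 1)

E = 1 + 9*v^2; F = 9*u*v + 27*v^3; G = 1 + 9*u^2 + 54*u*v^2 + 81*v^4
Gamma^k_ij = (1/2) g^{kl} (d_i g_jl + d_j g_il - d_l g_ij), with g^inv = (1/(EG-F^2)) [[G, -F], [-F, E]]
first partials: E_u = 0, E_v = 18*v, F_u = 9*v, F_v = 9*u + 81*v^2, G_u = 18*u + 54*v^2, G_v = 108*u*v + 324*v^3
D = EG - F^2 = 1 + 9*v^2 + 9*u^2 + 54*u*v^2 + 81*v^4
expanded: Gamma^u_uu = (G E_u - 2F F_u + F E_v)/(2D), Gamma^u_uv = (G E_v - F G_u)/(2D), Gamma^u_vv = (2G F_v - G G_u - F G_v)/(2D), Gamma^v_uu = (2E F_u - E E_v - F E_u)/(2D), Gamma^v_uv = (E G_u - F E_v)/(2D), Gamma^v_vv = (E G_v - 2F F_v + F G_u)/(2D); substitute and cancel common factors


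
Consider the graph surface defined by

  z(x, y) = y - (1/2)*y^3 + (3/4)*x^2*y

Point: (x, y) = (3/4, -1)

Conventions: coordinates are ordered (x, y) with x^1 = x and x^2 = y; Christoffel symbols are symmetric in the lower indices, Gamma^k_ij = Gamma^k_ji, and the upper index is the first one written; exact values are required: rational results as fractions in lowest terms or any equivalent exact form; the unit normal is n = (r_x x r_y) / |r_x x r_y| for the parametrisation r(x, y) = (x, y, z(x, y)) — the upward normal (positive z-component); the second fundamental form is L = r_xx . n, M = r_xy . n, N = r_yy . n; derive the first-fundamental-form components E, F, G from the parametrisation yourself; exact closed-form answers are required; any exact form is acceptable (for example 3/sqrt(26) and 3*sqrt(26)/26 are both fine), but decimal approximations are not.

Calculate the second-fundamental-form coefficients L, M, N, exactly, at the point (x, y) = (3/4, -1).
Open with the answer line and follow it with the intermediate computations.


Answer: L = -96*sqrt(9305)/9305, M = 72*sqrt(9305)/9305, N = 192*sqrt(9305)/9305

z_x = -9/8, z_y = -5/64, z_xx = -3/2, z_xy = 9/8, z_yy = 3
E = 145/64, F = 45/512, G = 4121/4096; answer radicand W^2 = 9305/4096
unnormalised second-form numerators: l = -3/2, m = 9/8, n = 3; L = l/sqrt(9305/4096), and similarly M = m/sqrt(W^2), N = n/sqrt(W^2)
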